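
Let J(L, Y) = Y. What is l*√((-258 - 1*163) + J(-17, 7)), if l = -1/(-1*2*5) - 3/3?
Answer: -27*I*√46/10 ≈ -18.312*I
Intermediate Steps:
l = -9/10 (l = -1/((-2*5)) - 3*⅓ = -1/(-10) - 1 = -1*(-⅒) - 1 = ⅒ - 1 = -9/10 ≈ -0.90000)
l*√((-258 - 1*163) + J(-17, 7)) = -9*√((-258 - 1*163) + 7)/10 = -9*√((-258 - 163) + 7)/10 = -9*√(-421 + 7)/10 = -27*I*√46/10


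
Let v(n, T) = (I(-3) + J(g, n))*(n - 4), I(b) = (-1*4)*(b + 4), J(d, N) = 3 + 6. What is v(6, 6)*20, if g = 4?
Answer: 200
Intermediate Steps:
J(d, N) = 9
I(b) = -16 - 4*b (I(b) = -4*(4 + b) = -16 - 4*b)
v(n, T) = -20 + 5*n (v(n, T) = ((-16 - 4*(-3)) + 9)*(n - 4) = ((-16 + 12) + 9)*(-4 + n) = (-4 + 9)*(-4 + n) = 5*(-4 + n) = -20 + 5*n)
v(6, 6)*20 = (-20 + 5*6)*20 = (-20 + 30)*20 = 10*20 = 200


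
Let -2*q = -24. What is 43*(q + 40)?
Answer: 2236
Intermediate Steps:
q = 12 (q = -½*(-24) = 12)
43*(q + 40) = 43*(12 + 40) = 43*52 = 2236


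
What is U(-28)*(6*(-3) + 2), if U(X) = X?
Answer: 448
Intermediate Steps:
U(-28)*(6*(-3) + 2) = -28*(6*(-3) + 2) = -28*(-18 + 2) = -28*(-16) = 448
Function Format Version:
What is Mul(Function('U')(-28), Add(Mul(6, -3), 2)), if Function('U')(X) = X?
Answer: 448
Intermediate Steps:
Mul(Function('U')(-28), Add(Mul(6, -3), 2)) = Mul(-28, Add(Mul(6, -3), 2)) = Mul(-28, Add(-18, 2)) = Mul(-28, -16) = 448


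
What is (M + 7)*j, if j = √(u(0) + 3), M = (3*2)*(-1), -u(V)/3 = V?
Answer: √3 ≈ 1.7320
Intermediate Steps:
u(V) = -3*V
M = -6 (M = 6*(-1) = -6)
j = √3 (j = √(-3*0 + 3) = √(0 + 3) = √3 ≈ 1.7320)
(M + 7)*j = (-6 + 7)*√3 = 1*√3 = √3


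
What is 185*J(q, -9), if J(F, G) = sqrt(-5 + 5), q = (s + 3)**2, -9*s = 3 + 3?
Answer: 0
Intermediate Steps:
s = -2/3 (s = -(3 + 3)/9 = -1/9*6 = -2/3 ≈ -0.66667)
q = 49/9 (q = (-2/3 + 3)**2 = (7/3)**2 = 49/9 ≈ 5.4444)
J(F, G) = 0 (J(F, G) = sqrt(0) = 0)
185*J(q, -9) = 185*0 = 0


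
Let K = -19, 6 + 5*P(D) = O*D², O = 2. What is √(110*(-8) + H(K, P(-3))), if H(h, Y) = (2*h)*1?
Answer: 3*I*√102 ≈ 30.299*I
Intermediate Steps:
P(D) = -6/5 + 2*D²/5 (P(D) = -6/5 + (2*D²)/5 = -6/5 + 2*D²/5)
H(h, Y) = 2*h
√(110*(-8) + H(K, P(-3))) = √(110*(-8) + 2*(-19)) = √(-880 - 38) = √(-918) = 3*I*√102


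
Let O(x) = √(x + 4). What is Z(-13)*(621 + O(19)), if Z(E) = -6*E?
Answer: 48438 + 78*√23 ≈ 48812.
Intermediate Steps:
O(x) = √(4 + x)
Z(-13)*(621 + O(19)) = (-6*(-13))*(621 + √(4 + 19)) = 78*(621 + √23) = 48438 + 78*√23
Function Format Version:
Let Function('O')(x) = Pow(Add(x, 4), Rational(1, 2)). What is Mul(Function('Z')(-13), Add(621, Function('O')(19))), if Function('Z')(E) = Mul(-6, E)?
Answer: Add(48438, Mul(78, Pow(23, Rational(1, 2)))) ≈ 48812.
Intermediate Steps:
Function('O')(x) = Pow(Add(4, x), Rational(1, 2))
Mul(Function('Z')(-13), Add(621, Function('O')(19))) = Mul(Mul(-6, -13), Add(621, Pow(Add(4, 19), Rational(1, 2)))) = Mul(78, Add(621, Pow(23, Rational(1, 2)))) = Add(48438, Mul(78, Pow(23, Rational(1, 2))))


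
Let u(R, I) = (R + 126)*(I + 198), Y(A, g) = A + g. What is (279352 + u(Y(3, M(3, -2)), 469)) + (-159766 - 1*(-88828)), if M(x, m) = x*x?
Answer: 300460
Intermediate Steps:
M(x, m) = x²
u(R, I) = (126 + R)*(198 + I)
(279352 + u(Y(3, M(3, -2)), 469)) + (-159766 - 1*(-88828)) = (279352 + (24948 + 126*469 + 198*(3 + 3²) + 469*(3 + 3²))) + (-159766 - 1*(-88828)) = (279352 + (24948 + 59094 + 198*(3 + 9) + 469*(3 + 9))) + (-159766 + 88828) = (279352 + (24948 + 59094 + 198*12 + 469*12)) - 70938 = (279352 + (24948 + 59094 + 2376 + 5628)) - 70938 = (279352 + 92046) - 70938 = 371398 - 70938 = 300460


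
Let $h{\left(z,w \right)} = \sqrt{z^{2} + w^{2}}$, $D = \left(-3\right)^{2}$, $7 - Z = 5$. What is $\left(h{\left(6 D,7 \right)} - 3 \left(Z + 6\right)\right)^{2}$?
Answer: $\left(-24 + \sqrt{2965}\right)^{2} \approx 927.31$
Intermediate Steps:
$Z = 2$ ($Z = 7 - 5 = 2$)
$D = 9$
$h{\left(z,w \right)} = \sqrt{w^{2} + z^{2}}$
$\left(h{\left(6 D,7 \right)} - 3 \left(Z + 6\right)\right)^{2} = \left(\sqrt{7^{2} + \left(6 \cdot 9\right)^{2}} - 3 \left(2 + 6\right)\right)^{2} = \left(\sqrt{49 + 54^{2}} - 24\right)^{2} = \left(\sqrt{49 + 2916} - 24\right)^{2} = \left(\sqrt{2965} - 24\right)^{2} = \left(-24 + \sqrt{2965}\right)^{2}$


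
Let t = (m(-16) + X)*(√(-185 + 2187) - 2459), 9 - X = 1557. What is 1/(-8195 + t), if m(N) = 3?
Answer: 379096/1436659889755 + 309*√2002/2873319779510 ≈ 2.6868e-7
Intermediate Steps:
X = -1548 (X = 9 - 1*1557 = 9 - 1557 = -1548)
t = 3799155 - 1545*√2002 (t = (3 - 1548)*(√(-185 + 2187) - 2459) = -1545*(√2002 - 2459) = -1545*(-2459 + √2002) = 3799155 - 1545*√2002 ≈ 3.7300e+6)
1/(-8195 + t) = 1/(-8195 + (3799155 - 1545*√2002)) = 1/(3790960 - 1545*√2002)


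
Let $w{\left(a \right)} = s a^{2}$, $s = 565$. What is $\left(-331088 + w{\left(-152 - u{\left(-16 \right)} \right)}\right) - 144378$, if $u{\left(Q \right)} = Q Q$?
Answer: $93576694$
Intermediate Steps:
$u{\left(Q \right)} = Q^{2}$
$w{\left(a \right)} = 565 a^{2}$
$\left(-331088 + w{\left(-152 - u{\left(-16 \right)} \right)}\right) - 144378 = \left(-331088 + 565 \left(-152 - \left(-16\right)^{2}\right)^{2}\right) - 144378 = \left(-331088 + 565 \left(-152 - 256\right)^{2}\right) - 144378 = \left(-331088 + 565 \left(-408\right)^{2}\right) - 144378 = \left(-331088 + 565 \cdot 166464\right) - 144378 = \left(-331088 + 94052160\right) - 144378 = 93721072 - 144378 = 93576694$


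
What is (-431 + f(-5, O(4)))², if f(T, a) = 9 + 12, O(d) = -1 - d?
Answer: 168100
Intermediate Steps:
f(T, a) = 21
(-431 + f(-5, O(4)))² = (-431 + 21)² = (-410)² = 168100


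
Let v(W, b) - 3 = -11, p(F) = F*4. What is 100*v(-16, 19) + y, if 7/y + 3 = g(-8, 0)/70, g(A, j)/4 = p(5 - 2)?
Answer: -65045/81 ≈ -803.02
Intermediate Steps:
p(F) = 4*F
v(W, b) = -8 (v(W, b) = 3 - 11 = -8)
g(A, j) = 48 (g(A, j) = 4*(4*(5 - 2)) = 4*(4*3) = 4*12 = 48)
y = -245/81 (y = 7/(-3 + 48/70) = 7/(-3 + 48*(1/70)) = 7/(-3 + 24/35) = 7/(-81/35) = 7*(-35/81) = -245/81 ≈ -3.0247)
100*v(-16, 19) + y = 100*(-8) - 245/81 = -800 - 245/81 = -65045/81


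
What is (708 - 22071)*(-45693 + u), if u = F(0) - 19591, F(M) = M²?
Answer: 1394662092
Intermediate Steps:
u = -19591 (u = 0² - 19591 = 0 - 19591 = -19591)
(708 - 22071)*(-45693 + u) = (708 - 22071)*(-45693 - 19591) = -21363*(-65284) = 1394662092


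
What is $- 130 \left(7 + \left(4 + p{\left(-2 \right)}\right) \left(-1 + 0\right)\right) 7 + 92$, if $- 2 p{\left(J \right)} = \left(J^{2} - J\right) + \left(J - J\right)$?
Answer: $-5368$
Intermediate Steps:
$p{\left(J \right)} = \frac{J}{2} - \frac{J^{2}}{2}$ ($p{\left(J \right)} = - \frac{\left(J^{2} - J\right) + \left(J - J\right)}{2} = - \frac{\left(J^{2} - J\right) + 0}{2} = - \frac{J^{2} - J}{2} = \frac{J}{2} - \frac{J^{2}}{2}$)
$- 130 \left(7 + \left(4 + p{\left(-2 \right)}\right) \left(-1 + 0\right)\right) 7 + 92 = - 130 \left(7 + \left(4 + \frac{1}{2} \left(-2\right) \left(1 - -2\right)\right) \left(-1 + 0\right)\right) 7 + 92 = - 130 \left(7 + \left(4 + \frac{1}{2} \left(-2\right) \left(1 + 2\right)\right) \left(-1\right)\right) 7 + 92 = - 130 \left(7 + \left(4 + \frac{1}{2} \left(-2\right) 3\right) \left(-1\right)\right) 7 + 92 = - 130 \left(7 + \left(4 - 3\right) \left(-1\right)\right) 7 + 92 = - 130 \left(7 + 1 \left(-1\right)\right) 7 + 92 = - 130 \left(7 - 1\right) 7 + 92 = - 130 \cdot 6 \cdot 7 + 92 = \left(-130\right) 42 + 92 = -5460 + 92 = -5368$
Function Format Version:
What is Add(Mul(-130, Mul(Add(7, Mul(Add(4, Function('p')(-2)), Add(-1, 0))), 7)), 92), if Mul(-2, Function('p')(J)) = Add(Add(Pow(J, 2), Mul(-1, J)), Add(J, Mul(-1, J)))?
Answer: -5368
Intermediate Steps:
Function('p')(J) = Add(Mul(Rational(1, 2), J), Mul(Rational(-1, 2), Pow(J, 2))) (Function('p')(J) = Mul(Rational(-1, 2), Add(Add(Pow(J, 2), Mul(-1, J)), Add(J, Mul(-1, J)))) = Mul(Rational(-1, 2), Add(Add(Pow(J, 2), Mul(-1, J)), 0)) = Mul(Rational(-1, 2), Add(Pow(J, 2), Mul(-1, J))) = Add(Mul(Rational(1, 2), J), Mul(Rational(-1, 2), Pow(J, 2))))
Add(Mul(-130, Mul(Add(7, Mul(Add(4, Function('p')(-2)), Add(-1, 0))), 7)), 92) = Add(Mul(-130, Mul(Add(7, Mul(Add(4, Mul(Rational(1, 2), -2, Add(1, Mul(-1, -2)))), Add(-1, 0))), 7)), 92) = Add(Mul(-130, Mul(Add(7, Mul(Add(4, Mul(Rational(1, 2), -2, Add(1, 2))), -1)), 7)), 92) = Add(Mul(-130, Mul(Add(7, Mul(Add(4, Mul(Rational(1, 2), -2, 3)), -1)), 7)), 92) = Add(Mul(-130, Mul(Add(7, Mul(Add(4, -3), -1)), 7)), 92) = Add(Mul(-130, Mul(Add(7, Mul(1, -1)), 7)), 92) = Add(Mul(-130, Mul(Add(7, -1), 7)), 92) = Add(Mul(-130, Mul(6, 7)), 92) = Add(Mul(-130, 42), 92) = Add(-5460, 92) = -5368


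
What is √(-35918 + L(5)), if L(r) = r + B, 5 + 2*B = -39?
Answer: I*√35935 ≈ 189.57*I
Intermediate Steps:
B = -22 (B = -5/2 + (½)*(-39) = -5/2 - 39/2 = -22)
L(r) = -22 + r (L(r) = r - 22 = -22 + r)
√(-35918 + L(5)) = √(-35918 + (-22 + 5)) = √(-35918 - 17) = √(-35935) = I*√35935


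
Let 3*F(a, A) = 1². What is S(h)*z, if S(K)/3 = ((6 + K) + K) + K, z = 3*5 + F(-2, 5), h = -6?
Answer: -552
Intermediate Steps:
F(a, A) = ⅓ (F(a, A) = (⅓)*1² = (⅓)*1 = ⅓)
z = 46/3 (z = 3*5 + ⅓ = 15 + ⅓ = 46/3 ≈ 15.333)
S(K) = 18 + 9*K (S(K) = 3*(((6 + K) + K) + K) = 3*((6 + 2*K) + K) = 3*(6 + 3*K) = 18 + 9*K)
S(h)*z = (18 + 9*(-6))*(46/3) = (18 - 54)*(46/3) = -36*46/3 = -552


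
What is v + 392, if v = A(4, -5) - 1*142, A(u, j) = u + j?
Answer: 249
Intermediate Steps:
A(u, j) = j + u
v = -143 (v = (-5 + 4) - 1*142 = -1 - 142 = -143)
v + 392 = -143 + 392 = 249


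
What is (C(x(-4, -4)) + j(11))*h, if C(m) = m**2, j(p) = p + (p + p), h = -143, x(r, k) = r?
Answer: -7007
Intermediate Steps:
j(p) = 3*p (j(p) = p + 2*p = 3*p)
(C(x(-4, -4)) + j(11))*h = ((-4)**2 + 3*11)*(-143) = (16 + 33)*(-143) = 49*(-143) = -7007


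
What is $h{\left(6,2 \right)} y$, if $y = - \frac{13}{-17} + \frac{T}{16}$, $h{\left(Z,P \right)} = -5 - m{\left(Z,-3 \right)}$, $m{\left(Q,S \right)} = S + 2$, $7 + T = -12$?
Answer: $\frac{115}{68} \approx 1.6912$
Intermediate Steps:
$T = -19$ ($T = -7 - 12 = -19$)
$m{\left(Q,S \right)} = 2 + S$
$h{\left(Z,P \right)} = -4$ ($h{\left(Z,P \right)} = -5 - \left(2 - 3\right) = -5 - -1 = -5 + 1 = -4$)
$y = - \frac{115}{272}$ ($y = - \frac{13}{-17} - \frac{19}{16} = \left(-13\right) \left(- \frac{1}{17}\right) - \frac{19}{16} = \frac{13}{17} - \frac{19}{16} = - \frac{115}{272} \approx -0.42279$)
$h{\left(6,2 \right)} y = \left(-4\right) \left(- \frac{115}{272}\right) = \frac{115}{68}$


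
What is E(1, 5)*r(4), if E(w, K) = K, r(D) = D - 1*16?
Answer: -60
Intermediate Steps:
r(D) = -16 + D (r(D) = D - 16 = -16 + D)
E(1, 5)*r(4) = 5*(-16 + 4) = 5*(-12) = -60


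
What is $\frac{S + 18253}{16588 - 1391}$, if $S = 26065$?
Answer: $\frac{44318}{15197} \approx 2.9162$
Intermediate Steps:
$\frac{S + 18253}{16588 - 1391} = \frac{26065 + 18253}{16588 - 1391} = \frac{44318}{15197}$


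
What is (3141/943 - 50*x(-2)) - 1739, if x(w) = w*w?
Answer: -1825336/943 ≈ -1935.7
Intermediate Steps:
x(w) = w**2
(3141/943 - 50*x(-2)) - 1739 = (3141/943 - 50*(-2)**2) - 1739 = (3141*(1/943) - 50*4) - 1739 = (3141/943 - 200) - 1739 = -185459/943 - 1739 = -1825336/943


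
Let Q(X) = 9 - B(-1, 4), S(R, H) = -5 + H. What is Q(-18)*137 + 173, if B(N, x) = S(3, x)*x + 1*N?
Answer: 2091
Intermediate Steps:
B(N, x) = N + x*(-5 + x) (B(N, x) = (-5 + x)*x + 1*N = x*(-5 + x) + N = N + x*(-5 + x))
Q(X) = 14 (Q(X) = 9 - (-1 + 4*(-5 + 4)) = 9 - (-1 + 4*(-1)) = 9 - (-1 - 4) = 9 - 1*(-5) = 9 + 5 = 14)
Q(-18)*137 + 173 = 14*137 + 173 = 1918 + 173 = 2091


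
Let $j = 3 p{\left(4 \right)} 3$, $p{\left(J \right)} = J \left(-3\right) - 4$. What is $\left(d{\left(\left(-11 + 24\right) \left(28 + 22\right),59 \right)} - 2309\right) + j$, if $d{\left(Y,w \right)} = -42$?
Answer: $-2495$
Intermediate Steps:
$p{\left(J \right)} = -4 - 3 J$ ($p{\left(J \right)} = - 3 J - 4 = -4 - 3 J$)
$j = -144$ ($j = 3 \left(-4 - 12\right) 3 = 3 \left(-16\right) 3 = \left(-48\right) 3 = -144$)
$\left(d{\left(\left(-11 + 24\right) \left(28 + 22\right),59 \right)} - 2309\right) + j = \left(-42 - 2309\right) - 144 = -2351 - 144 = -2495$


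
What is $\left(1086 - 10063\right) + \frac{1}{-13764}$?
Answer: $- \frac{123559429}{13764} \approx -8977.0$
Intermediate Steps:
$\left(1086 - 10063\right) + \frac{1}{-13764} = -8977 - \frac{1}{13764} = - \frac{123559429}{13764}$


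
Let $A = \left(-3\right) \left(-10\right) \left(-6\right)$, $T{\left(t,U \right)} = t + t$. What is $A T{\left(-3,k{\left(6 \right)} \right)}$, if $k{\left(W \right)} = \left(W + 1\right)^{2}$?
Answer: $1080$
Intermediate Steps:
$k{\left(W \right)} = \left(1 + W\right)^{2}$
$T{\left(t,U \right)} = 2 t$
$A = -180$ ($A = 30 \left(-6\right) = -180$)
$A T{\left(-3,k{\left(6 \right)} \right)} = - 180 \cdot 2 \left(-3\right) = \left(-180\right) \left(-6\right) = 1080$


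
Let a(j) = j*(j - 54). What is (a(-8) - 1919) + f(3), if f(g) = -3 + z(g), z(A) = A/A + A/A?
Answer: -1424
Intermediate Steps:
a(j) = j*(-54 + j)
z(A) = 2 (z(A) = 1 + 1 = 2)
f(g) = -1 (f(g) = -3 + 2 = -1)
(a(-8) - 1919) + f(3) = (-8*(-54 - 8) - 1919) - 1 = (-8*(-62) - 1919) - 1 = (496 - 1919) - 1 = -1423 - 1 = -1424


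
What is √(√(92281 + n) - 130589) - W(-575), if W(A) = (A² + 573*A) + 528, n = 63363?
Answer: -1678 + I*√(130589 - 2*√38911) ≈ -1678.0 + 360.82*I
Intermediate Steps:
W(A) = 528 + A² + 573*A
√(√(92281 + n) - 130589) - W(-575) = √(√(92281 + 63363) - 130589) - (528 + (-575)² + 573*(-575)) = √(√155644 - 130589) - (528 + 330625 - 329475) = √(2*√38911 - 130589) - 1*1678 = √(-130589 + 2*√38911) - 1678 = -1678 + √(-130589 + 2*√38911)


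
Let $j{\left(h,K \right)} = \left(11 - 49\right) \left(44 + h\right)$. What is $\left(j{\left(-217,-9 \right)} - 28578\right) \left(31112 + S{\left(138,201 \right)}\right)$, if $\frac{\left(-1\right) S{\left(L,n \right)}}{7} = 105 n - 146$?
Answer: $2543684404$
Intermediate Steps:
$j{\left(h,K \right)} = -1672 - 38 h$ ($j{\left(h,K \right)} = - 38 \left(44 + h\right) = -1672 - 38 h$)
$S{\left(L,n \right)} = 1022 - 735 n$ ($S{\left(L,n \right)} = - 7 \left(105 n - 146\right) = - 7 \left(-146 + 105 n\right) = 1022 - 735 n$)
$\left(j{\left(-217,-9 \right)} - 28578\right) \left(31112 + S{\left(138,201 \right)}\right) = \left(\left(-1672 - -8246\right) - 28578\right) \left(31112 + \left(1022 - 147735\right)\right) = \left(\left(-1672 + 8246\right) - 28578\right) \left(31112 + \left(1022 - 147735\right)\right) = \left(6574 - 28578\right) \left(31112 - 146713\right) = \left(-22004\right) \left(-115601\right) = 2543684404$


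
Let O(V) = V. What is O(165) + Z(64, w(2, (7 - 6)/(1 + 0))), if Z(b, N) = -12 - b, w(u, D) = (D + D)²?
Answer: 89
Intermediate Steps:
w(u, D) = 4*D² (w(u, D) = (2*D)² = 4*D²)
O(165) + Z(64, w(2, (7 - 6)/(1 + 0))) = 165 + (-12 - 1*64) = 165 + (-12 - 64) = 165 - 76 = 89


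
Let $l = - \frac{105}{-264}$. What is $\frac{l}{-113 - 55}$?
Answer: $- \frac{5}{2112} \approx -0.0023674$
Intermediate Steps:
$l = \frac{35}{88}$ ($l = \left(-105\right) \left(- \frac{1}{264}\right) = \frac{35}{88} \approx 0.39773$)
$\frac{l}{-113 - 55} = \frac{1}{-113 - 55} \cdot \frac{35}{88} = \frac{1}{-168} \cdot \frac{35}{88} = \left(- \frac{1}{168}\right) \frac{35}{88} = - \frac{5}{2112}$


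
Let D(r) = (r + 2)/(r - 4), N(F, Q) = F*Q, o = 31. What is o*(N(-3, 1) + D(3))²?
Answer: 1984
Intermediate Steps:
D(r) = (2 + r)/(-4 + r)
o*(N(-3, 1) + D(3))² = 31*(-3*1 + (2 + 3)/(-4 + 3))² = 31*(-3 + 5/(-1))² = 31*(-3 - 1*5)² = 31*(-3 - 5)² = 31*(-8)² = 31*64 = 1984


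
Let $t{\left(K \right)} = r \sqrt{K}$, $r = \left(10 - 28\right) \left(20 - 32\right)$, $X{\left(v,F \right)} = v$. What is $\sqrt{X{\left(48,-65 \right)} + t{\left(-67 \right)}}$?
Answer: $2 \sqrt{12 + 54 i \sqrt{67}} \approx 30.139 + 29.332 i$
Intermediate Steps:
$r = 216$ ($r = \left(-18\right) \left(-12\right) = 216$)
$t{\left(K \right)} = 216 \sqrt{K}$
$\sqrt{X{\left(48,-65 \right)} + t{\left(-67 \right)}} = \sqrt{48 + 216 \sqrt{-67}} = \sqrt{48 + 216 i \sqrt{67}}$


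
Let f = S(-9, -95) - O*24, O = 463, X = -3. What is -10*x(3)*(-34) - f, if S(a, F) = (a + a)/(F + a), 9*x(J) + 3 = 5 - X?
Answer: 5288735/468 ≈ 11301.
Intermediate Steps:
x(J) = 5/9 (x(J) = -1/3 + (5 - 1*(-3))/9 = -1/3 + (5 + 3)/9 = -1/3 + (1/9)*8 = -1/3 + 8/9 = 5/9)
S(a, F) = 2*a/(F + a) (S(a, F) = (2*a)/(F + a) = 2*a/(F + a))
f = -577815/52 (f = 2*(-9)/(-95 - 9) - 463*24 = 2*(-9)/(-104) - 1*11112 = 2*(-9)*(-1/104) - 11112 = 9/52 - 11112 = -577815/52 ≈ -11112.)
-10*x(3)*(-34) - f = -10*5/9*(-34) - 1*(-577815/52) = -50/9*(-34) + 577815/52 = 1700/9 + 577815/52 = 5288735/468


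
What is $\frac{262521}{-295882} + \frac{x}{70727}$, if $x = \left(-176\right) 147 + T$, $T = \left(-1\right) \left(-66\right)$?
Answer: $- \frac{26202853659}{20926846214} \approx -1.2521$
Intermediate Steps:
$T = 66$
$x = -25806$ ($x = \left(-176\right) 147 + 66 = -25872 + 66 = -25806$)
$\frac{262521}{-295882} + \frac{x}{70727} = \frac{262521}{-295882} - \frac{25806}{70727} = 262521 \left(- \frac{1}{295882}\right) - \frac{25806}{70727} = - \frac{262521}{295882} - \frac{25806}{70727} = - \frac{26202853659}{20926846214}$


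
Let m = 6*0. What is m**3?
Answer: 0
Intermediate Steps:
m = 0
m**3 = 0**3 = 0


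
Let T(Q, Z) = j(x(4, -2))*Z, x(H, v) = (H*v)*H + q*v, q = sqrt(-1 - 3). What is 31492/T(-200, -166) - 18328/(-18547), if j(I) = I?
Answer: 682961684/100061065 - 7873*I/10790 ≈ 6.8254 - 0.72966*I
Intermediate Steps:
q = 2*I (q = sqrt(-4) = 2*I ≈ 2.0*I)
x(H, v) = v*H**2 + 2*I*v (x(H, v) = (H*v)*H + (2*I)*v = v*H**2 + 2*I*v)
T(Q, Z) = Z*(-32 - 4*I) (T(Q, Z) = (-2*(4**2 + 2*I))*Z = (-2*(16 + 2*I))*Z = (-32 - 4*I)*Z = Z*(-32 - 4*I))
31492/T(-200, -166) - 18328/(-18547) = 31492/((4*(-166)*(-8 - I))) - 18328/(-18547) = 31492/(5312 + 664*I) - 18328*(-1/18547) = 31492*((5312 - 664*I)/28658240) + 18328/18547 = 7873*(5312 - 664*I)/7164560 + 18328/18547 = 18328/18547 + 7873*(5312 - 664*I)/7164560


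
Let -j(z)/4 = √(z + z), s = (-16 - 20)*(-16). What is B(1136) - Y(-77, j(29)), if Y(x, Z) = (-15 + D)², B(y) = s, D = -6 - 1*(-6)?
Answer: 351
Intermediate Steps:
D = 0 (D = -6 + 6 = 0)
s = 576 (s = -36*(-16) = 576)
B(y) = 576
j(z) = -4*√2*√z (j(z) = -4*√(z + z) = -4*√2*√z)
Y(x, Z) = 225 (Y(x, Z) = (-15 + 0)² = (-15)² = 225)
B(1136) - Y(-77, j(29)) = 576 - 1*225 = 576 - 225 = 351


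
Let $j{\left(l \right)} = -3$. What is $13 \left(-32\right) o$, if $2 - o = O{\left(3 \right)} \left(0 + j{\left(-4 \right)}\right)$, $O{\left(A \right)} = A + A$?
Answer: $-8320$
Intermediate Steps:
$O{\left(A \right)} = 2 A$
$o = 20$ ($o = 2 - 2 \cdot 3 \left(0 - 3\right) = 2 - 6 \left(-3\right) = 2 - -18 = 2 + 18 = 20$)
$13 \left(-32\right) o = 13 \left(-32\right) 20 = \left(-416\right) 20 = -8320$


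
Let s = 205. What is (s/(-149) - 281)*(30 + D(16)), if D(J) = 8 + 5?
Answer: -1809182/149 ≈ -12142.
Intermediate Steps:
D(J) = 13
(s/(-149) - 281)*(30 + D(16)) = (205/(-149) - 281)*(30 + 13) = (205*(-1/149) - 281)*43 = (-205/149 - 281)*43 = -42074/149*43 = -1809182/149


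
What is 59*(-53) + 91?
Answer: -3036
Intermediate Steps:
59*(-53) + 91 = -3127 + 91 = -3036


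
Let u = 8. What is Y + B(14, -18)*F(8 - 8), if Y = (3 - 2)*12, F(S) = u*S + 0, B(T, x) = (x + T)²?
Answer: 12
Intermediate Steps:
B(T, x) = (T + x)²
F(S) = 8*S (F(S) = 8*S + 0 = 8*S)
Y = 12 (Y = 1*12 = 12)
Y + B(14, -18)*F(8 - 8) = 12 + (14 - 18)²*(8*(8 - 8)) = 12 + (-4)²*(8*0) = 12 + 16*0 = 12 + 0 = 12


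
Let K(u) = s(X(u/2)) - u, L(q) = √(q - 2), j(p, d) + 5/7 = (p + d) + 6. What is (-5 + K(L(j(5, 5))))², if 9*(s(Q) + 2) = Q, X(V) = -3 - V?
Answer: 51847/756 + 418*√651/189 ≈ 125.01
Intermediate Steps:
s(Q) = -2 + Q/9
j(p, d) = 37/7 + d + p (j(p, d) = -5/7 + ((p + d) + 6) = -5/7 + ((d + p) + 6) = -5/7 + (6 + d + p) = 37/7 + d + p)
L(q) = √(-2 + q)
K(u) = -7/3 - 19*u/18 (K(u) = (-2 + (-3 - u/2)/9) - u = (-2 + (-⅓ - u/18)) - u = (-7/3 - u/18) - u = -7/3 - 19*u/18)
(-5 + K(L(j(5, 5))))² = (-5 + (-7/3 - 19*√(-2 + (37/7 + 5 + 5))/18))² = (-5 + (-7/3 - 19*√(-2 + 107/7)/18))² = (-5 + (-7/3 - 19*√651/126))² = (-22/3 - 19*√651/126)²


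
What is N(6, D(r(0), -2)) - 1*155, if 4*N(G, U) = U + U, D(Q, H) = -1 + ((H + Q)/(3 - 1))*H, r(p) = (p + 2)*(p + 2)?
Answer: -313/2 ≈ -156.50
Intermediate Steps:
r(p) = (2 + p)**2 (r(p) = (2 + p)*(2 + p) = (2 + p)**2)
D(Q, H) = -1 + H*(H/2 + Q/2) (D(Q, H) = -1 + ((H + Q)/2)*H = -1 + ((H + Q)*(1/2))*H = -1 + (H/2 + Q/2)*H = -1 + H*(H/2 + Q/2))
N(G, U) = U/2 (N(G, U) = (U + U)/4 = (2*U)/4 = U/2)
N(6, D(r(0), -2)) - 1*155 = (-1 + (1/2)*(-2)**2 + (1/2)*(-2)*(2 + 0)**2)/2 - 1*155 = (-1 + (1/2)*4 + (1/2)*(-2)*2**2)/2 - 155 = (-1 + 2 + (1/2)*(-2)*4)/2 - 155 = (-1 + 2 - 4)/2 - 155 = (1/2)*(-3) - 155 = -3/2 - 155 = -313/2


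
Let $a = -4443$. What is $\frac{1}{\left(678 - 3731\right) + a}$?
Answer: $- \frac{1}{7496} \approx -0.0001334$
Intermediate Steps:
$\frac{1}{\left(678 - 3731\right) + a} = \frac{1}{\left(678 - 3731\right) - 4443} = \frac{1}{-3053 - 4443} = \frac{1}{-7496} = - \frac{1}{7496}$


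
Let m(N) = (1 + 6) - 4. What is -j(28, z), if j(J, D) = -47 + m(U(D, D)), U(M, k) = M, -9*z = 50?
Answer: 44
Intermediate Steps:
z = -50/9 (z = -1/9*50 = -50/9 ≈ -5.5556)
m(N) = 3 (m(N) = 7 - 4 = 3)
j(J, D) = -44 (j(J, D) = -47 + 3 = -44)
-j(28, z) = -1*(-44) = 44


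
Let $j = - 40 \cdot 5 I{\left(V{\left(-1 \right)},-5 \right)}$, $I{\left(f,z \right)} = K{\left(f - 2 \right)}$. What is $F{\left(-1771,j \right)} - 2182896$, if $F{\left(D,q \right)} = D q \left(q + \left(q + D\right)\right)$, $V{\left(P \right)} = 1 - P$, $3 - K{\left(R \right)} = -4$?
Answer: $-11335520296$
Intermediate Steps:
$K{\left(R \right)} = 7$ ($K{\left(R \right)} = 3 - -4 = 3 + 4 = 7$)
$I{\left(f,z \right)} = 7$
$j = -1400$ ($j = - 40 \cdot 5 \cdot 7 = \left(-40\right) 35 = -1400$)
$F{\left(D,q \right)} = D q \left(D + 2 q\right)$ ($F{\left(D,q \right)} = D q \left(q + \left(D + q\right)\right) = D q \left(D + 2 q\right)$)
$F{\left(-1771,j \right)} - 2182896 = \left(-1771\right) \left(-1400\right) \left(-1771 + 2 \left(-1400\right)\right) - 2182896 = \left(-1771\right) \left(-1400\right) \left(-1771 - 2800\right) - 2182896 = \left(-1771\right) \left(-1400\right) \left(-4571\right) - 2182896 = -11333337400 - 2182896 = -11335520296$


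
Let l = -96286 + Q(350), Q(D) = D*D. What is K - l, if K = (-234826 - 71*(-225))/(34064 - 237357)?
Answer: -5328903851/203293 ≈ -26213.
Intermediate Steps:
Q(D) = D²
K = 218851/203293 (K = (-234826 + 15975)/(-203293) = -218851*(-1/203293) = 218851/203293 ≈ 1.0765)
l = 26214 (l = -96286 + 350² = -96286 + 122500 = 26214)
K - l = 218851/203293 - 1*26214 = 218851/203293 - 26214 = -5328903851/203293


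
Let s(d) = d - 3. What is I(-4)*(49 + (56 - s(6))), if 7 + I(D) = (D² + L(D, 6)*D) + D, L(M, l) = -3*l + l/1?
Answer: 5406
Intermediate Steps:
L(M, l) = -2*l (L(M, l) = -3*l + l*1 = -3*l + l = -2*l)
I(D) = -7 + D² - 11*D (I(D) = -7 + ((D² + (-2*6)*D) + D) = -7 + ((D² - 12*D) + D) = -7 + (D² - 11*D) = -7 + D² - 11*D)
s(d) = -3 + d
I(-4)*(49 + (56 - s(6))) = (-7 + (-4)² - 11*(-4))*(49 + (56 - (-3 + 6))) = (-7 + 16 + 44)*(49 + (56 - 1*3)) = 53*(49 + (56 - 3)) = 53*(49 + 53) = 53*102 = 5406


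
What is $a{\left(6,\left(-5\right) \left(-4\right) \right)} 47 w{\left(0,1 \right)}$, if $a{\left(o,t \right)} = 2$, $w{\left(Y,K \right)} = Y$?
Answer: $0$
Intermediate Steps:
$a{\left(6,\left(-5\right) \left(-4\right) \right)} 47 w{\left(0,1 \right)} = 2 \cdot 47 \cdot 0 = 94 \cdot 0 = 0$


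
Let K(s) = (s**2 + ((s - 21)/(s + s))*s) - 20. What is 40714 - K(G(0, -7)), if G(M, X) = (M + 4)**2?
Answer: 80961/2 ≈ 40481.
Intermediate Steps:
G(M, X) = (4 + M)**2
K(s) = -61/2 + s**2 + s/2 (K(s) = (s**2 + ((-21 + s)/((2*s)))*s) - 20 = (s**2 + ((-21 + s)*(1/(2*s)))*s) - 20 = (s**2 + ((-21 + s)/(2*s))*s) - 20 = (s**2 + (-21/2 + s/2)) - 20 = (-21/2 + s**2 + s/2) - 20 = -61/2 + s**2 + s/2)
40714 - K(G(0, -7)) = 40714 - (-61/2 + ((4 + 0)**2)**2 + (4 + 0)**2/2) = 40714 - (-61/2 + (4**2)**2 + (1/2)*4**2) = 40714 - (-61/2 + 16**2 + (1/2)*16) = 40714 - (-61/2 + 256 + 8) = 40714 - 1*467/2 = 40714 - 467/2 = 80961/2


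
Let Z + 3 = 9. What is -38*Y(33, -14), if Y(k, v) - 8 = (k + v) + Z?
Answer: -1254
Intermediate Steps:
Z = 6 (Z = -3 + 9 = 6)
Y(k, v) = 14 + k + v (Y(k, v) = 8 + ((k + v) + 6) = 8 + (6 + k + v) = 14 + k + v)
-38*Y(33, -14) = -38*(14 + 33 - 14) = -38*33 = -1254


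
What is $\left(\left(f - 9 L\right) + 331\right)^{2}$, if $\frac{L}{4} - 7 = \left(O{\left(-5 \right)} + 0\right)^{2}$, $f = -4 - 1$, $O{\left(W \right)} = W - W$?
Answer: $5476$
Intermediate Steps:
$O{\left(W \right)} = 0$
$f = -5$ ($f = -4 - 1 = -5$)
$L = 28$ ($L = 28 + 4 \left(0 + 0\right)^{2} = 28 + 4 \cdot 0^{2} = 28 + 4 \cdot 0 = 28 + 0 = 28$)
$\left(\left(f - 9 L\right) + 331\right)^{2} = \left(\left(-5 - 252\right) + 331\right)^{2} = \left(-257 + 331\right)^{2} = 74^{2} = 5476$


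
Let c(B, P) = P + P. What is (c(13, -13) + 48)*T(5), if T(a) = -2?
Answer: -44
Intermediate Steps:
c(B, P) = 2*P
(c(13, -13) + 48)*T(5) = (2*(-13) + 48)*(-2) = (-26 + 48)*(-2) = 22*(-2) = -44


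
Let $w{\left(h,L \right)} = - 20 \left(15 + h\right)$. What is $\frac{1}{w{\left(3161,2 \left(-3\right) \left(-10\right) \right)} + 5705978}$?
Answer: $\frac{1}{5642458} \approx 1.7723 \cdot 10^{-7}$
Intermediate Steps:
$w{\left(h,L \right)} = -300 - 20 h$
$\frac{1}{w{\left(3161,2 \left(-3\right) \left(-10\right) \right)} + 5705978} = \frac{1}{\left(-300 - 63220\right) + 5705978} = \frac{1}{-63520 + 5705978} = \frac{1}{5642458}$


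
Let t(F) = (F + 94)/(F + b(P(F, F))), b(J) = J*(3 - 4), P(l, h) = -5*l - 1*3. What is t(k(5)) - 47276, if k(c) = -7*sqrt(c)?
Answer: -4207552/89 - 119*sqrt(5)/267 ≈ -47277.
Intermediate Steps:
P(l, h) = -3 - 5*l (P(l, h) = -5*l - 3 = -3 - 5*l)
b(J) = -J (b(J) = J*(-1) = -J)
t(F) = (94 + F)/(3 + 6*F) (t(F) = (F + 94)/(F - (-3 - 5*F)) = (94 + F)/(F + (3 + 5*F)) = (94 + F)/(3 + 6*F))
t(k(5)) - 47276 = (94 - 7*sqrt(5))/(3*(1 + 2*(-7*sqrt(5)))) - 47276 = (94 - 7*sqrt(5))/(3*(1 - 14*sqrt(5))) - 47276 = -47276 + (94 - 7*sqrt(5))/(3*(1 - 14*sqrt(5)))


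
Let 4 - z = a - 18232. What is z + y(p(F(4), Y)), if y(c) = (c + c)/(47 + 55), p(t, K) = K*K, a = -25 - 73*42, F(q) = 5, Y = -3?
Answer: 362562/17 ≈ 21327.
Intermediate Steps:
a = -3091 (a = -25 - 3066 = -3091)
p(t, K) = K**2
y(c) = c/51 (y(c) = (2*c)/102 = (2*c)*(1/102) = c/51)
z = 21327 (z = 4 - (-3091 - 18232) = 4 - 1*(-21323) = 4 + 21323 = 21327)
z + y(p(F(4), Y)) = 21327 + (1/51)*(-3)**2 = 21327 + (1/51)*9 = 21327 + 3/17 = 362562/17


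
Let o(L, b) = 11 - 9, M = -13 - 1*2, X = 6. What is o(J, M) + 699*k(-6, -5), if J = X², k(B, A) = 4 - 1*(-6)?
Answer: 6992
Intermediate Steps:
k(B, A) = 10 (k(B, A) = 4 + 6 = 10)
M = -15 (M = -13 - 2 = -15)
J = 36 (J = 6² = 36)
o(L, b) = 2
o(J, M) + 699*k(-6, -5) = 2 + 699*10 = 2 + 6990 = 6992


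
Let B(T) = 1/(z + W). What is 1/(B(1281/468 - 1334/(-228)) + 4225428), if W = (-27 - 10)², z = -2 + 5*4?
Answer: 1387/5860668637 ≈ 2.3666e-7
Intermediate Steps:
z = 18 (z = -2 + 20 = 18)
W = 1369 (W = (-37)² = 1369)
B(T) = 1/1387 (B(T) = 1/(18 + 1369) = 1/1387)
1/(B(1281/468 - 1334/(-228)) + 4225428) = 1/(1/1387 + 4225428) = 1/(5860668637/1387) = 1387/5860668637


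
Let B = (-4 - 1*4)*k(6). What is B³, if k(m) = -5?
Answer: 64000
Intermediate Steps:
B = 40 (B = (-4 - 1*4)*(-5) = (-4 - 4)*(-5) = -8*(-5) = 40)
B³ = 40³ = 64000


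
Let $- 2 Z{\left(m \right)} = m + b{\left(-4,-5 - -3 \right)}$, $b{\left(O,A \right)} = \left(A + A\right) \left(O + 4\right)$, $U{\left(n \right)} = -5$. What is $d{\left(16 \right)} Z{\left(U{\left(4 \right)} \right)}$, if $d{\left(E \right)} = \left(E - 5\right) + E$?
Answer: $\frac{135}{2} \approx 67.5$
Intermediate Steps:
$d{\left(E \right)} = -5 + 2 E$ ($d{\left(E \right)} = \left(-5 + E\right) + E = -5 + 2 E$)
$b{\left(O,A \right)} = 2 A \left(4 + O\right)$
$Z{\left(m \right)} = - \frac{m}{2}$ ($Z{\left(m \right)} = - \frac{m + 2 \left(-5 - -3\right) \left(4 - 4\right)}{2} = - \frac{m + 2 \left(-5 + 3\right) 0}{2} = - \frac{m + 2 \left(-2\right) 0}{2} = - \frac{m + 0}{2} = - \frac{m}{2}$)
$d{\left(16 \right)} Z{\left(U{\left(4 \right)} \right)} = \left(-5 + 2 \cdot 16\right) \left(\left(- \frac{1}{2}\right) \left(-5\right)\right) = \left(-5 + 32\right) \frac{5}{2} = 27 \cdot \frac{5}{2} = \frac{135}{2}$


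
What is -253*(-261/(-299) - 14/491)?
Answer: -1363615/6383 ≈ -213.63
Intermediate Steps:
-253*(-261/(-299) - 14/491) = -253*(-261*(-1/299) - 14*1/491) = -253*(261/299 - 14/491) = -253*123965/146809 = -1363615/6383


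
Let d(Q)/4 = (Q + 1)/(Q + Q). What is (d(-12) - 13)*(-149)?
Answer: 9983/6 ≈ 1663.8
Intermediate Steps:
d(Q) = 2*(1 + Q)/Q (d(Q) = 4*((Q + 1)/(Q + Q)) = 4*((1 + Q)/((2*Q))) = 4*((1 + Q)*(1/(2*Q))) = 4*((1 + Q)/(2*Q)) = 2*(1 + Q)/Q)
(d(-12) - 13)*(-149) = ((2 + 2/(-12)) - 13)*(-149) = ((2 + 2*(-1/12)) - 13)*(-149) = ((2 - ⅙) - 13)*(-149) = (11/6 - 13)*(-149) = -67/6*(-149) = 9983/6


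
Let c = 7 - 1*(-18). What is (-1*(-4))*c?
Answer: 100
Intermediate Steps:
c = 25 (c = 7 + 18 = 25)
(-1*(-4))*c = -1*(-4)*25 = 4*25 = 100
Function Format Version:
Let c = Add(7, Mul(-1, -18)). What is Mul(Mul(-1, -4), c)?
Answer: 100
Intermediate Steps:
c = 25 (c = Add(7, 18) = 25)
Mul(Mul(-1, -4), c) = Mul(Mul(-1, -4), 25) = Mul(4, 25) = 100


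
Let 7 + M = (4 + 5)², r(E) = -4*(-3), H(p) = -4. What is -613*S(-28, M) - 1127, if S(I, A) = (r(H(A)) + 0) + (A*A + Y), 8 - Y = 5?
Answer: -3367110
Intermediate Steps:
Y = 3 (Y = 8 - 1*5 = 8 - 5 = 3)
r(E) = 12
M = 74 (M = -7 + (4 + 5)² = -7 + 9² = -7 + 81 = 74)
S(I, A) = 15 + A² (S(I, A) = (12 + 0) + (A*A + 3) = 12 + (A² + 3) = 12 + (3 + A²) = 15 + A²)
-613*S(-28, M) - 1127 = -613*(15 + 74²) - 1127 = -613*(15 + 5476) - 1127 = -613*5491 - 1127 = -3365983 - 1127 = -3367110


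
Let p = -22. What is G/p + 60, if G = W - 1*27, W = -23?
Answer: 685/11 ≈ 62.273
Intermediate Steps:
G = -50 (G = -23 - 1*27 = -23 - 27 = -50)
G/p + 60 = -50/(-22) + 60 = -50*(-1/22) + 60 = 25/11 + 60 = 685/11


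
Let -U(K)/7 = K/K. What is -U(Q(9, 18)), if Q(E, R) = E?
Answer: 7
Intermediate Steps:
U(K) = -7 (U(K) = -7*K/K = -7*1 = -7)
-U(Q(9, 18)) = -1*(-7) = 7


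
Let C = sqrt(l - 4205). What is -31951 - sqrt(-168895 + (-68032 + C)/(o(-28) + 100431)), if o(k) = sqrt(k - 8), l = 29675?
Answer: -31951 - sqrt(3362128599)*sqrt(-567846709728105 + (-68032 + 3*sqrt(2830))*(33477 - 2*I))/3362128599 ≈ -31951.0 - 410.97*I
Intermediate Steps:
C = 3*sqrt(2830) (C = sqrt(29675 - 4205) = sqrt(25470) = 3*sqrt(2830) ≈ 159.59)
o(k) = sqrt(-8 + k)
-31951 - sqrt(-168895 + (-68032 + C)/(o(-28) + 100431)) = -31951 - sqrt(-168895 + (-68032 + 3*sqrt(2830))/(sqrt(-8 - 28) + 100431)) = -31951 - sqrt(-168895 + (-68032 + 3*sqrt(2830))/(sqrt(-36) + 100431)) = -31951 - sqrt(-168895 + (-68032 + 3*sqrt(2830))/(6*I + 100431)) = -31951 - sqrt(-168895 + (-68032 + 3*sqrt(2830))/(100431 + 6*I)) = -31951 - sqrt(-168895 + (-68032 + 3*sqrt(2830))*((100431 - 6*I)/10086385797)) = -31951 - sqrt(-168895 + (-68032 + 3*sqrt(2830))*(100431 - 6*I)/10086385797)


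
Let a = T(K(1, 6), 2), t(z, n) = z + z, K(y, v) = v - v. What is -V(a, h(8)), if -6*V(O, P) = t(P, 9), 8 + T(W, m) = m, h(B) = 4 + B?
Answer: 4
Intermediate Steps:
K(y, v) = 0
T(W, m) = -8 + m
t(z, n) = 2*z
a = -6 (a = -8 + 2 = -6)
V(O, P) = -P/3
-V(a, h(8)) = -(-1)*(4 + 8)/3 = -(-1)*12/3 = -1*(-4) = 4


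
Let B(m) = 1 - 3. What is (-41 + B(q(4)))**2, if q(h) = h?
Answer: 1849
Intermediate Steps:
B(m) = -2
(-41 + B(q(4)))**2 = (-41 - 2)**2 = (-43)**2 = 1849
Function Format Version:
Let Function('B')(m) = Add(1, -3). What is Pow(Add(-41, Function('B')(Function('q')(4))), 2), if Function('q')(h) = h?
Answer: 1849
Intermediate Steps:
Function('B')(m) = -2
Pow(Add(-41, Function('B')(Function('q')(4))), 2) = Pow(Add(-41, -2), 2) = Pow(-43, 2) = 1849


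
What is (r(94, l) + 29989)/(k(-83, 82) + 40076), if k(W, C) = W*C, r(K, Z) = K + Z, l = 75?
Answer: 15079/16635 ≈ 0.90646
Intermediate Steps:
k(W, C) = C*W
(r(94, l) + 29989)/(k(-83, 82) + 40076) = ((94 + 75) + 29989)/(82*(-83) + 40076) = (169 + 29989)/(-6806 + 40076) = 30158/33270 = 30158*(1/33270) = 15079/16635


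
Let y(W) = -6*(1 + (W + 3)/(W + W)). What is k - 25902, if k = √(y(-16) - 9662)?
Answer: -25902 + I*√154727/4 ≈ -25902.0 + 98.338*I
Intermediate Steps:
y(W) = -6 - 3*(3 + W)/W (y(W) = -6*(1 + (3 + W)/((2*W))) = -6*(1 + (3 + W)*(1/(2*W))) = -6*(1 + (3 + W)/(2*W)) = -6 - 3*(3 + W)/W)
k = I*√154727/4 (k = √((-9 - 9/(-16)) - 9662) = √((-9 - 9*(-1/16)) - 9662) = √((-9 + 9/16) - 9662) = √(-135/16 - 9662) = √(-154727/16) = I*√154727/4 ≈ 98.338*I)
k - 25902 = I*√154727/4 - 25902 = -25902 + I*√154727/4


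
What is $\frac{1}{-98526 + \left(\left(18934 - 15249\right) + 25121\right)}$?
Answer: $- \frac{1}{69720} \approx -1.4343 \cdot 10^{-5}$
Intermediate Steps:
$\frac{1}{-98526 + \left(\left(18934 - 15249\right) + 25121\right)} = \frac{1}{-98526 + \left(3685 + 25121\right)} = \frac{1}{-98526 + 28806} = \frac{1}{-69720} = - \frac{1}{69720}$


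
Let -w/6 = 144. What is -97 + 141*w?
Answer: -121921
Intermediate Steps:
w = -864 (w = -6*144 = -864)
-97 + 141*w = -97 + 141*(-864) = -97 - 121824 = -121921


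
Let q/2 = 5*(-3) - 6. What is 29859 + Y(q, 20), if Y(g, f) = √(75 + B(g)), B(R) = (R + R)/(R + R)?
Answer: 29859 + 2*√19 ≈ 29868.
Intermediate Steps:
B(R) = 1 (B(R) = (2*R)/((2*R)) = (2*R)*(1/(2*R)) = 1)
q = -42 (q = 2*(5*(-3) - 6) = 2*(-15 - 6) = 2*(-21) = -42)
Y(g, f) = 2*√19 (Y(g, f) = √(75 + 1) = √76 = 2*√19)
29859 + Y(q, 20) = 29859 + 2*√19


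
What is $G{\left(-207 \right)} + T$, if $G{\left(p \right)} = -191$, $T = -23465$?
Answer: $-23656$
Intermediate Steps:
$G{\left(-207 \right)} + T = -191 - 23465 = -23656$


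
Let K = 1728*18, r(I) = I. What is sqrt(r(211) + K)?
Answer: sqrt(31315) ≈ 176.96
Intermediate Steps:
K = 31104
sqrt(r(211) + K) = sqrt(211 + 31104) = sqrt(31315)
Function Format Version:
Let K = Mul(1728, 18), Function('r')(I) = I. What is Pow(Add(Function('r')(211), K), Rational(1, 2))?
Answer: Pow(31315, Rational(1, 2)) ≈ 176.96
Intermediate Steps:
K = 31104
Pow(Add(Function('r')(211), K), Rational(1, 2)) = Pow(Add(211, 31104), Rational(1, 2)) = Pow(31315, Rational(1, 2))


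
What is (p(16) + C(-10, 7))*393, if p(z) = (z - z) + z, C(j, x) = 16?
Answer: 12576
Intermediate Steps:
p(z) = z (p(z) = 0 + z = z)
(p(16) + C(-10, 7))*393 = (16 + 16)*393 = 32*393 = 12576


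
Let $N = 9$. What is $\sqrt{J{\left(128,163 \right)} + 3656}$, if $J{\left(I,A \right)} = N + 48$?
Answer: $\sqrt{3713} \approx 60.934$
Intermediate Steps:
$J{\left(I,A \right)} = 57$ ($J{\left(I,A \right)} = 9 + 48 = 57$)
$\sqrt{J{\left(128,163 \right)} + 3656} = \sqrt{57 + 3656} = \sqrt{3713}$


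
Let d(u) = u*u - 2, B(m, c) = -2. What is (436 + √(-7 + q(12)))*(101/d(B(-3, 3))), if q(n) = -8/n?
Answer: 22018 + 101*I*√69/6 ≈ 22018.0 + 139.83*I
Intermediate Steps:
d(u) = -2 + u² (d(u) = u² - 2 = -2 + u²)
(436 + √(-7 + q(12)))*(101/d(B(-3, 3))) = (436 + √(-7 - 8/12))*(101/(-2 + (-2)²)) = (436 + √(-7 - 8*1/12))*(101/(-2 + 4)) = (436 + √(-7 - ⅔))*(101/2) = (436 + √(-23/3))*(101*(½)) = (436 + I*√69/3)*(101/2) = 22018 + 101*I*√69/6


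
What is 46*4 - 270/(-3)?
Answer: 274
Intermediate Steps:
46*4 - 270/(-3) = 184 - 270*(-1)/3 = 184 - 1*(-90) = 184 + 90 = 274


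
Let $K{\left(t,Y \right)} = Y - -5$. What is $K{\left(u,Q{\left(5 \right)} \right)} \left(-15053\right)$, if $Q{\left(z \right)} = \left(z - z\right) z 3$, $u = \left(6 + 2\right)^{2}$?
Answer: $-75265$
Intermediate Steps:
$u = 64$ ($u = 8^{2} = 64$)
$Q{\left(z \right)} = 0$ ($Q{\left(z \right)} = 0 z 3 = 0 \cdot 3 = 0$)
$K{\left(t,Y \right)} = 5 + Y$ ($K{\left(t,Y \right)} = Y + 5 = 5 + Y$)
$K{\left(u,Q{\left(5 \right)} \right)} \left(-15053\right) = \left(5 + 0\right) \left(-15053\right) = 5 \left(-15053\right) = -75265$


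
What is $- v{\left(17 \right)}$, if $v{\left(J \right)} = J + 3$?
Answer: $-20$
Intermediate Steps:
$v{\left(J \right)} = 3 + J$
$- v{\left(17 \right)} = - (3 + 17) = \left(-1\right) 20 = -20$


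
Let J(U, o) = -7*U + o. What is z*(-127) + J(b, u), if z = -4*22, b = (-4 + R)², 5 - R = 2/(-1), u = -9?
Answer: 11104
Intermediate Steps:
R = 7 (R = 5 - 2/(-1) = 5 - 2*(-1) = 5 - 1*(-2) = 5 + 2 = 7)
b = 9 (b = (-4 + 7)² = 3² = 9)
z = -88
J(U, o) = o - 7*U
z*(-127) + J(b, u) = -88*(-127) + (-9 - 7*9) = 11176 + (-9 - 63) = 11176 - 72 = 11104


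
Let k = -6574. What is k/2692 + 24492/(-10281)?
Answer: -22253293/4612742 ≈ -4.8243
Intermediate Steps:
k/2692 + 24492/(-10281) = -6574/2692 + 24492/(-10281) = -6574*1/2692 + 24492*(-1/10281) = -3287/1346 - 8164/3427 = -22253293/4612742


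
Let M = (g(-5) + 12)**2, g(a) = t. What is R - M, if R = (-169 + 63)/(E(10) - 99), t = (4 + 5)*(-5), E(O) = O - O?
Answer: -107705/99 ≈ -1087.9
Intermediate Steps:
E(O) = 0
t = -45 (t = 9*(-5) = -45)
g(a) = -45
M = 1089 (M = (-45 + 12)**2 = (-33)**2 = 1089)
R = 106/99 (R = (-169 + 63)/(0 - 99) = -106/(-99) = -106*(-1/99) = 106/99 ≈ 1.0707)
R - M = 106/99 - 1*1089 = 106/99 - 1089 = -107705/99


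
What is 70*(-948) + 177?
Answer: -66183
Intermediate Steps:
70*(-948) + 177 = -66360 + 177 = -66183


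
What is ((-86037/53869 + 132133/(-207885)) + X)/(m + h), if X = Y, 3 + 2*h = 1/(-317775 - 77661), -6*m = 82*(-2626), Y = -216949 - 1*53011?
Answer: -796984773312292520528/105946395158259422625 ≈ -7.5225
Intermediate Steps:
Y = -269960 (Y = -216949 - 53011 = -269960)
m = 107666/3 (m = -41*(-2626)/3 = -⅙*(-215332) = 107666/3 ≈ 35889.)
h = -1186309/790872 (h = -3/2 + 1/(2*(-317775 - 77661)) = -3/2 + (½)/(-395436) = -3/2 + (½)*(-1/395436) = -3/2 - 1/790872 = -1186309/790872 ≈ -1.5000)
X = -269960
((-86037/53869 + 132133/(-207885)) + X)/(m + h) = ((-86037/53869 + 132133/(-207885)) - 269960)/(107666/3 - 1186309/790872) = ((-86037*1/53869 + 132133*(-1/207885)) - 269960)/(9460718425/263624) = ((-86037/53869 - 132133/207885) - 269960)*(263624/9460718425) = (-25003674322/11198557065 - 269960)*(263624/9460718425) = -3023187468941722/11198557065*263624/9460718425 = -796984773312292520528/105946395158259422625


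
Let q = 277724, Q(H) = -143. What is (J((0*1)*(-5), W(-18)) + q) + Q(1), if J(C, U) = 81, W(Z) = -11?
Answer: 277662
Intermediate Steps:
(J((0*1)*(-5), W(-18)) + q) + Q(1) = (81 + 277724) - 143 = 277805 - 143 = 277662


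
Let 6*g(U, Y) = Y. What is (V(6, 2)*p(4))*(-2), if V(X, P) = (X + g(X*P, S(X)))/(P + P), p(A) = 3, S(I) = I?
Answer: -21/2 ≈ -10.500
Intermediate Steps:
g(U, Y) = Y/6
V(X, P) = 7*X/(12*P) (V(X, P) = (X + X/6)/(P + P) = (7*X/6)/((2*P)) = (7*X/6)*(1/(2*P)) = 7*X/(12*P))
(V(6, 2)*p(4))*(-2) = (((7/12)*6/2)*3)*(-2) = (((7/12)*6*(½))*3)*(-2) = ((7/4)*3)*(-2) = (21/4)*(-2) = -21/2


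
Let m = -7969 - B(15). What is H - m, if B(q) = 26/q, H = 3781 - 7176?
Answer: 68636/15 ≈ 4575.7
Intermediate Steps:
H = -3395
m = -119561/15 (m = -7969 - 26/15 = -119561/15 ≈ -7970.7)
H - m = -3395 - 1*(-119561/15) = -3395 + 119561/15 = 68636/15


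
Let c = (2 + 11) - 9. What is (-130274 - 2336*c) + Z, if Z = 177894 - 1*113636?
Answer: -75360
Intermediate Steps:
c = 4 (c = 13 - 9 = 4)
Z = 64258 (Z = 177894 - 113636 = 64258)
(-130274 - 2336*c) + Z = (-130274 - 2336*4) + 64258 = (-130274 - 1*9344) + 64258 = (-130274 - 9344) + 64258 = -139618 + 64258 = -75360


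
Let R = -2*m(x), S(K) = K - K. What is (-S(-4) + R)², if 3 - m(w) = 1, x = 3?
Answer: 16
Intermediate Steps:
S(K) = 0
m(w) = 2 (m(w) = 3 - 1*1 = 3 - 1 = 2)
R = -4 (R = -2*2 = -4)
(-S(-4) + R)² = (-1*0 - 4)² = (0 - 4)² = (-4)² = 16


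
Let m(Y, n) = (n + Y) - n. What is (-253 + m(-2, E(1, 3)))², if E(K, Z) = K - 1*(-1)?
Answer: 65025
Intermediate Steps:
E(K, Z) = 1 + K (E(K, Z) = K + 1 = 1 + K)
m(Y, n) = Y (m(Y, n) = (Y + n) - n = Y)
(-253 + m(-2, E(1, 3)))² = (-253 - 2)² = (-255)² = 65025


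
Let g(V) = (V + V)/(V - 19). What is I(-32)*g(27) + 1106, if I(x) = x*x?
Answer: 8018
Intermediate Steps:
I(x) = x²
g(V) = 2*V/(-19 + V) (g(V) = (2*V)/(-19 + V) = 2*V/(-19 + V))
I(-32)*g(27) + 1106 = (-32)²*(2*27/(-19 + 27)) + 1106 = 1024*(2*27/8) + 1106 = 1024*(2*27*(⅛)) + 1106 = 1024*(27/4) + 1106 = 6912 + 1106 = 8018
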